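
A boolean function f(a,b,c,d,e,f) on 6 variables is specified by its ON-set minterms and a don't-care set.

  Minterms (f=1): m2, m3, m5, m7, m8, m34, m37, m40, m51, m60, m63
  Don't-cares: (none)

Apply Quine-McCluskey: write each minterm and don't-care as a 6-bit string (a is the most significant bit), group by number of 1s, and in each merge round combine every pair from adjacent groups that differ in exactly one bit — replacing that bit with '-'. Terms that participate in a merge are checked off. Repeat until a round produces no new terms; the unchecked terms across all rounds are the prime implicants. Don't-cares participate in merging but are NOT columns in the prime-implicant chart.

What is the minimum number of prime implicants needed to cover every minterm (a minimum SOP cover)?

7

Round 0: 000010✓ 000011✓ 000101✓ 000111✓ 001000✓ 100010✓ 100101✓ 101000✓ 110011 111100 111111
Round 1: -00010 -00101 -01000 000-11 00001- 0001-1
PIs = {-00010, -00101, -01000, 000-11, 00001-, 0001-1, 110011, 111100, 111111}
Coverage chart:
  m2: -00010,00001-
  m3: 000-11,00001-
  m5: -00101,0001-1
  m7: 000-11,0001-1
  m8: -01000 ←essential
  m34: -00010 ←essential
  m37: -00101 ←essential
  m40: -01000 ←essential
  m51: 110011 ←essential
  m60: 111100 ←essential
  m63: 111111 ←essential
Essential: -00010, -00101, -01000, 110011, 111100, 111111
Petrick residual → 000-11
Min cover (7 terms): b'c'd'ef' + b'c'de'f + b'cd'e'f' + a'b'c'ef + abc'd'ef + abcde'f' + abcdef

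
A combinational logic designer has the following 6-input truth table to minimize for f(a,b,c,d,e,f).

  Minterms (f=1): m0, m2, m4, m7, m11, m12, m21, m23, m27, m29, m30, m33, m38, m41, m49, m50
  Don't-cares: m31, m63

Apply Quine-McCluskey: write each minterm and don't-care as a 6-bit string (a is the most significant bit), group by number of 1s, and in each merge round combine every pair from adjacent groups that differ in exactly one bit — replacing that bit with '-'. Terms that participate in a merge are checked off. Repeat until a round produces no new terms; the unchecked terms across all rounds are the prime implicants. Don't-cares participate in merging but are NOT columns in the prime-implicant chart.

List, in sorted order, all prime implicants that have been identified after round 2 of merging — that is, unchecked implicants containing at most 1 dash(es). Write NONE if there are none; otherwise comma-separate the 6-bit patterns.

[col 0] 000000*, 000010*, 000100*, 000111*, 001011*, 001100*, 010101*, 010111*, 011011*, 011101*, 011110*, 011111*, 100001*, 100110, 101001*, 110001*, 110010, 111111*
[col 1] -11111, 0-0111, 0-1011, 00-100, 000-00, 0000-0, 01-101*, 01-111*, 0101-1*, 011-11, 0111-1*, 01111-, 1-0001, 10-001
[col 2] 01-1-1
Prime implicants: -11111, 0-0111, 0-1011, 00-100, 000-00, 0000-0, 01-1-1, 011-11, 01111-, 1-0001, 10-001, 100110, 110010

-11111, 0-0111, 0-1011, 00-100, 000-00, 0000-0, 011-11, 01111-, 1-0001, 10-001, 100110, 110010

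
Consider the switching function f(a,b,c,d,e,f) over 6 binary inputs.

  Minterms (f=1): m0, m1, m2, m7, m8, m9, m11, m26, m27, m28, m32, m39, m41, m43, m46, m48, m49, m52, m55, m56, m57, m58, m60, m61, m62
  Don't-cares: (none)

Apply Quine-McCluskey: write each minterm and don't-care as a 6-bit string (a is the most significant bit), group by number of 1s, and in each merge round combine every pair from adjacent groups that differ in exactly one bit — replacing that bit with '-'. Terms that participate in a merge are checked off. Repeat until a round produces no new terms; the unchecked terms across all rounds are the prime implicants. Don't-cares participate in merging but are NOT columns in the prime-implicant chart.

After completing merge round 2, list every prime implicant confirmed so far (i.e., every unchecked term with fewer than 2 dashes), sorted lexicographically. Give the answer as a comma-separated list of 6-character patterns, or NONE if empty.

size-2^0 implicants → 000000(✓)  000001(✓)  000010(✓)  000111(✓)  001000(✓)  001001(✓)  001011(✓)  011010(✓)  011011(✓)  011100(✓)  100000(✓)  100111(✓)  101001(✓)  101011(✓)  101110(✓)  110000(✓)  110001(✓)  110100(✓)  110111(✓)  111000(✓)  111001(✓)  111010(✓)  111100(✓)  111101(✓)  111110(✓)
size-2^1 implicants → -00000  -00111  -01001(✓)  -01011(✓)  -11010  -11100  0-1011  00-000(✓)  00-001(✓)  0000-0  00000-(✓)  0010-1(✓)  00100-(✓)  01101-  1-0000  1-0111  1-1001  1-1110  1010-1(✓)  11-000(✓)  11-001(✓)  11-100(✓)  110-00(✓)  11000-(✓)  111-00(✓)  111-01(✓)  111-10(✓)  1110-0(✓)  11100-(✓)  1111-0(✓)  11110-(✓)
size-2^2 implicants → -010-1  00-00-  11--00  11-00-  111--0  111-0-
Unchecked terms (primes): -00000, -00111, -010-1, -11010, -11100, 0-1011, 00-00-, 0000-0, 01101-, 1-0000, 1-0111, 1-1001, 1-1110, 11--00, 11-00-, 111--0, 111-0-

-00000, -00111, -11010, -11100, 0-1011, 0000-0, 01101-, 1-0000, 1-0111, 1-1001, 1-1110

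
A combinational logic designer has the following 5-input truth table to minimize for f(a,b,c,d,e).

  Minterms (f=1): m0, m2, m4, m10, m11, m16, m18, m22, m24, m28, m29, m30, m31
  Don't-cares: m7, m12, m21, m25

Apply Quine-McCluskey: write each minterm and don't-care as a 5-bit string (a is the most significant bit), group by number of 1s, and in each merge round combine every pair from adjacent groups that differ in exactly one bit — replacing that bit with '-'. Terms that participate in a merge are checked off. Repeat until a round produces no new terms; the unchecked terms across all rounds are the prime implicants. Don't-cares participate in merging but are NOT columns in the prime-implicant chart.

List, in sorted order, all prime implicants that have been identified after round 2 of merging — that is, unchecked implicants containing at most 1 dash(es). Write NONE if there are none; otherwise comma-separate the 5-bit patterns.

-1100, 0-010, 0-100, 00-00, 00111, 0101-, 1-000, 1-101, 1-110, 10-10

size-2^0 implicants → 00000(✓)  00010(✓)  00100(✓)  00111  01010(✓)  01011(✓)  01100(✓)  10000(✓)  10010(✓)  10101(✓)  10110(✓)  11000(✓)  11001(✓)  11100(✓)  11101(✓)  11110(✓)  11111(✓)
size-2^1 implicants → -0000(✓)  -0010(✓)  -1100  0-010  0-100  00-00  000-0(✓)  0101-  1-000  1-101  1-110  10-10  100-0(✓)  11-00(✓)  11-01(✓)  1100-(✓)  111-0(✓)  111-1(✓)  1110-(✓)  1111-(✓)
size-2^2 implicants → -00-0  11-0-  111--
Unchecked terms (primes): -00-0, -1100, 0-010, 0-100, 00-00, 00111, 0101-, 1-000, 1-101, 1-110, 10-10, 11-0-, 111--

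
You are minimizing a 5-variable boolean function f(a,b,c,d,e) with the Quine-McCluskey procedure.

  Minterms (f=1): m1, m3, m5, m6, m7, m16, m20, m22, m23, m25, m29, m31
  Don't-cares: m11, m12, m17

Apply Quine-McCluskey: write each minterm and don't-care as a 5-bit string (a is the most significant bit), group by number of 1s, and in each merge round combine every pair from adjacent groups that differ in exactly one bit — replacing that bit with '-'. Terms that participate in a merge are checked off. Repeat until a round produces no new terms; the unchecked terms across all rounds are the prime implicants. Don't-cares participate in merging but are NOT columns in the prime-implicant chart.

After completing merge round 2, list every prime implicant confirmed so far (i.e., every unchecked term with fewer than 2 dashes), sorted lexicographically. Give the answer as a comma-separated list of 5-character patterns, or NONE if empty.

-0001, 0-011, 01100, 1-001, 1-111, 10-00, 1000-, 101-0, 11-01, 111-1

[col 0] 00001*, 00011*, 00101*, 00110*, 00111*, 01011*, 01100, 10000*, 10001*, 10100*, 10110*, 10111*, 11001*, 11101*, 11111*
[col 1] -0001, -0110*, -0111*, 0-011, 00-01*, 00-11*, 000-1*, 001-1*, 0011-*, 1-001, 1-111, 10-00, 1000-, 101-0, 1011-*, 11-01, 111-1
[col 2] -011-, 00--1
Prime implicants: -0001, -011-, 0-011, 00--1, 01100, 1-001, 1-111, 10-00, 1000-, 101-0, 11-01, 111-1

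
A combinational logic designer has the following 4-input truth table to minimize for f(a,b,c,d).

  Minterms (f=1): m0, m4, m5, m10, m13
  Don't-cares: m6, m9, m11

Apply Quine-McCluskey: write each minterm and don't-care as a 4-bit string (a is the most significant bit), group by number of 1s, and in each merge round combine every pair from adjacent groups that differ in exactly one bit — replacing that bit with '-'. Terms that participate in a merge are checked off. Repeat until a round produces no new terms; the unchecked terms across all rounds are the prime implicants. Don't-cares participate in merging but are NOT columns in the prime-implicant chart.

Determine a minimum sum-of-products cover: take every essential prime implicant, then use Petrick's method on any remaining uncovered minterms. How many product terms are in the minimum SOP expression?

Round 0: 0000✓ 0100✓ 0101✓ 0110✓ 1001✓ 1010✓ 1011✓ 1101✓
Round 1: -101 0-00 01-0 010- 1-01 10-1 101-
PIs = {-101, 0-00, 01-0, 010-, 1-01, 10-1, 101-}
Coverage chart:
  m0: 0-00 ←essential
  m4: 0-00,01-0,010-
  m5: -101,010-
  m10: 101- ←essential
  m13: -101,1-01
Essential: 0-00, 101-
Petrick residual → -101
Min cover (3 terms): bc'd + a'c'd' + ab'c

3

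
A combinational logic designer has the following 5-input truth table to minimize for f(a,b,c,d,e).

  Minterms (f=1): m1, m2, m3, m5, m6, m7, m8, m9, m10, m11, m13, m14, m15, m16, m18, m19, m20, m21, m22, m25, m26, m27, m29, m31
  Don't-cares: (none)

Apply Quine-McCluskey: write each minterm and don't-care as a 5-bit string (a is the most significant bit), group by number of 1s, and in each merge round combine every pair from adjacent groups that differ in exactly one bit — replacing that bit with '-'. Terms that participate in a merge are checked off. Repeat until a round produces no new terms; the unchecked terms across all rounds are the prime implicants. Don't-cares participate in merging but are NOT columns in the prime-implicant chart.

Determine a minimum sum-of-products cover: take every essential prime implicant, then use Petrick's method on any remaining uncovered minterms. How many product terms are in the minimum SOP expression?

size-2^0 implicants → 00001(✓)  00010(✓)  00011(✓)  00101(✓)  00110(✓)  00111(✓)  01000(✓)  01001(✓)  01010(✓)  01011(✓)  01101(✓)  01110(✓)  01111(✓)  10000(✓)  10010(✓)  10011(✓)  10100(✓)  10101(✓)  10110(✓)  11001(✓)  11010(✓)  11011(✓)  11101(✓)  11111(✓)
size-2^1 implicants → -0010(✓)  -0011(✓)  -0101(✓)  -0110(✓)  -1001(✓)  -1010(✓)  -1011(✓)  -1101(✓)  -1111(✓)  0-001(✓)  0-010(✓)  0-011(✓)  0-101(✓)  0-110(✓)  0-111(✓)  00-01(✓)  00-10(✓)  00-11(✓)  000-1(✓)  0001-(✓)  001-1(✓)  0011-(✓)  01-01(✓)  01-10(✓)  01-11(✓)  010-0(✓)  010-1(✓)  0100-(✓)  0101-(✓)  011-1(✓)  0111-(✓)  1-010(✓)  1-011(✓)  1-101(✓)  10-00(✓)  10-10(✓)  100-0(✓)  1001-(✓)  101-0(✓)  1010-  11-01(✓)  11-11(✓)  110-1(✓)  1101-(✓)  111-1(✓)
size-2^2 implicants → --010(✓)  --011(✓)  --101  -0-10  -001-(✓)  -1-01(✓)  -1-11(✓)  -10-1(✓)  -101-(✓)  -11-1(✓)  0--01(✓)  0--10(✓)  0--11(✓)  0-0-1(✓)  0-01-(✓)  0-1-1(✓)  0-11-(✓)  00--1(✓)  00-1-(✓)  01--1(✓)  01-1-(✓)  010--  1-01-(✓)  10--0  11--1(✓)
size-2^3 implicants → --01-  -1--1  0---1  0--1-
Unchecked terms (primes): --01-, --101, -0-10, -1--1, 0---1, 0--1-, 010--, 10--0, 1010-
Minterm coverage:
  m1 ⊆ 0---1 [E]
  m2 ⊆ --01-,-0-10,0--1-
  m3 ⊆ --01-,0---1,0--1-
  m5 ⊆ --101,0---1
  m6 ⊆ -0-10,0--1-
  m7 ⊆ 0---1,0--1-
  m8 ⊆ 010-- [E]
  m9 ⊆ -1--1,0---1,010--
  m10 ⊆ --01-,0--1-,010--
  m11 ⊆ --01-,-1--1,0---1,0--1-,010--
  m13 ⊆ --101,-1--1,0---1
  m14 ⊆ 0--1- [E]
  m15 ⊆ -1--1,0---1,0--1-
  m16 ⊆ 10--0 [E]
  m18 ⊆ --01-,-0-10,10--0
  m19 ⊆ --01- [E]
  m20 ⊆ 10--0,1010-
  m21 ⊆ --101,1010-
  m22 ⊆ -0-10,10--0
  m25 ⊆ -1--1 [E]
  m26 ⊆ --01- [E]
  m27 ⊆ --01-,-1--1
  m29 ⊆ --101,-1--1
  m31 ⊆ -1--1 [E]
E = {--01-, -1--1, 0---1, 0--1-, 010--, 10--0}
Petrick residual → --101
Cover = c'd + cd'e + be + a'e + a'd + a'bc' + ab'e'  |cover|=7

7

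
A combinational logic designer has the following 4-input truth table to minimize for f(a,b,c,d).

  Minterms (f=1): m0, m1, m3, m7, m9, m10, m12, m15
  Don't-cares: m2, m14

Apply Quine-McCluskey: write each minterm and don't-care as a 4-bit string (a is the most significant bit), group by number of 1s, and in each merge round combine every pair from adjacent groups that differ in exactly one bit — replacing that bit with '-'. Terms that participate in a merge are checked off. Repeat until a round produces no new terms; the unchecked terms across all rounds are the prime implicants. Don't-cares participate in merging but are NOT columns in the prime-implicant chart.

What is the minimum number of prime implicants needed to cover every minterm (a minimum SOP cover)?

5

[col 0] 0000*, 0001*, 0010*, 0011*, 0111*, 1001*, 1010*, 1100*, 1110*, 1111*
[col 1] -001, -010, -111, 0-11, 00-0*, 00-1*, 000-*, 001-*, 1-10, 11-0, 111-
[col 2] 00--
Prime implicants: -001, -010, -111, 0-11, 00--, 1-10, 11-0, 111-
PI chart (minterm → PIs covering it):
  0 | 00--  (sole → essential)
  1 | -001,00--
  3 | 0-11,00--
  7 | -111,0-11
  9 | -001  (sole → essential)
  10 | -010,1-10
  12 | 11-0  (sole → essential)
  15 | -111,111-
Essential prime implicants: -001, 00--, 11-0
Petrick residual → -010, -111
Minimum SOP uses 5 PIs: b'c'd + b'cd' + bcd + a'b' + abd'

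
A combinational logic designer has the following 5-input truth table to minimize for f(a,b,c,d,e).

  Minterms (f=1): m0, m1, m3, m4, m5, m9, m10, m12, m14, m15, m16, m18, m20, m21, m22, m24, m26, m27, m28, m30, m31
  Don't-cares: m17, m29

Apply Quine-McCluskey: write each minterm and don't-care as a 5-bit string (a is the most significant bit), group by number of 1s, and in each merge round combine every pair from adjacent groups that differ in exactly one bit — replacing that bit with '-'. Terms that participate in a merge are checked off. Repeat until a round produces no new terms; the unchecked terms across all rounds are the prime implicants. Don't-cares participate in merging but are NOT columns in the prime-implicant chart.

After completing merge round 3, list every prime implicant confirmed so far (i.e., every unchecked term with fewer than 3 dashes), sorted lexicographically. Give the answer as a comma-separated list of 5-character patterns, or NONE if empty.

--100, -1-10, -11-0, -111-, 0-001, 000-1, 1-10-, 11-1-, 111--

[col 0] 00000*, 00001*, 00011*, 00100*, 00101*, 01001*, 01010*, 01100*, 01110*, 01111*, 10000*, 10001*, 10010*, 10100*, 10101*, 10110*, 11000*, 11010*, 11011*, 11100*, 11101*, 11110*, 11111*
[col 1] -0000*, -0001*, -0100*, -0101*, -1010*, -1100*, -1110*, -1111*, 0-001, 0-100*, 00-00*, 00-01*, 000-1, 0000-*, 0010-*, 01-10*, 011-0*, 0111-*, 1-000*, 1-010*, 1-100*, 1-101*, 1-110*, 10-00*, 10-01*, 10-10*, 100-0*, 1000-*, 101-0*, 1010-*, 11-00*, 11-10*, 11-11*, 110-0*, 1101-*, 111-0*, 111-1*, 1110-*, 1111-*
[col 2] --100, -0-00*, -0-01*, -000-*, -010-*, -1-10, -11-0, -111-, 00-0-*, 1--00*, 1--10*, 1-0-0*, 1-1-0*, 1-10-, 10--0*, 10-0-*, 11--0*, 11-1-, 111--
[col 3] -0-0-, 1---0
Prime implicants: --100, -0-0-, -1-10, -11-0, -111-, 0-001, 000-1, 1---0, 1-10-, 11-1-, 111--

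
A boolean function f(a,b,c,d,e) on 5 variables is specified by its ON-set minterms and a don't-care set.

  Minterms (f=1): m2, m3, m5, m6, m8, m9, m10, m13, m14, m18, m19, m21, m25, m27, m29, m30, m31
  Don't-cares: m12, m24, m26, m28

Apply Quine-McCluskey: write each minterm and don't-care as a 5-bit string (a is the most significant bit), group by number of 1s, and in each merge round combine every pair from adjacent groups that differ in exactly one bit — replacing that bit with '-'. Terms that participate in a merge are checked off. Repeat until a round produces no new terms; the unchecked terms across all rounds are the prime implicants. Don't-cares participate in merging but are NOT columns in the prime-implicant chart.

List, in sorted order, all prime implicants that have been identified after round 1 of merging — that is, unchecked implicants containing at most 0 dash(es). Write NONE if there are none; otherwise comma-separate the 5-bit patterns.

Round 0: 00010✓ 00011✓ 00101✓ 00110✓ 01000✓ 01001✓ 01010✓ 01100✓ 01101✓ 01110✓ 10010✓ 10011✓ 10101✓ 11000✓ 11001✓ 11010✓ 11011✓ 11100✓ 11101✓ 11110✓ 11111✓
Round 1: -0010✓ -0011✓ -0101✓ -1000✓ -1001✓ -1010✓ -1100✓ -1101✓ -1110✓ 0-010✓ 0-101✓ 0-110✓ 00-10✓ 0001-✓ 01-00✓ 01-01✓ 01-10✓ 010-0✓ 0100-✓ 011-0✓ 0110-✓ 1-010✓ 1-011✓ 1-101✓ 1001-✓ 11-00✓ 11-01✓ 11-10✓ 11-11✓ 110-0✓ 110-1✓ 1100-✓ 1101-✓ 111-0✓ 111-1✓ 1110-✓ 1111-✓
Round 2: --010 --101 -001- -1-00✓ -1-01✓ -1-10✓ -10-0✓ -100-✓ -11-0✓ -110-✓ 0--10 01--0✓ 01-0-✓ 1-01- 11--0✓ 11--1✓ 11-0-✓ 11-1-✓ 110--✓ 111--✓
Round 3: -1--0 -1-0- 11---
PIs = {--010, --101, -001-, -1--0, -1-0-, 0--10, 1-01-, 11---}

NONE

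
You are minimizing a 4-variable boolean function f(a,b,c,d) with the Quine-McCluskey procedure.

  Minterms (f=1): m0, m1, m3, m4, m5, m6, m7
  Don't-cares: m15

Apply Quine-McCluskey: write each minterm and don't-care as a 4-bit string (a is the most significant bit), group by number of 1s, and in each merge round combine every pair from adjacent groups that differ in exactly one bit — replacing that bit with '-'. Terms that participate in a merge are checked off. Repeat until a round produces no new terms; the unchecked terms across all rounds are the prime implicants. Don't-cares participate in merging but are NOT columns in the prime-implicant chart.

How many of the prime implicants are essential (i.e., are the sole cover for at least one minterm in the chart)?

size-2^0 implicants → 0000(✓)  0001(✓)  0011(✓)  0100(✓)  0101(✓)  0110(✓)  0111(✓)  1111(✓)
size-2^1 implicants → -111  0-00(✓)  0-01(✓)  0-11(✓)  00-1(✓)  000-(✓)  01-0(✓)  01-1(✓)  010-(✓)  011-(✓)
size-2^2 implicants → 0--1  0-0-  01--
Unchecked terms (primes): -111, 0--1, 0-0-, 01--
Minterm coverage:
  m0 ⊆ 0-0- [E]
  m1 ⊆ 0--1,0-0-
  m3 ⊆ 0--1 [E]
  m4 ⊆ 0-0-,01--
  m5 ⊆ 0--1,0-0-,01--
  m6 ⊆ 01-- [E]
  m7 ⊆ -111,0--1,01--
E = {0--1, 0-0-, 01--}

3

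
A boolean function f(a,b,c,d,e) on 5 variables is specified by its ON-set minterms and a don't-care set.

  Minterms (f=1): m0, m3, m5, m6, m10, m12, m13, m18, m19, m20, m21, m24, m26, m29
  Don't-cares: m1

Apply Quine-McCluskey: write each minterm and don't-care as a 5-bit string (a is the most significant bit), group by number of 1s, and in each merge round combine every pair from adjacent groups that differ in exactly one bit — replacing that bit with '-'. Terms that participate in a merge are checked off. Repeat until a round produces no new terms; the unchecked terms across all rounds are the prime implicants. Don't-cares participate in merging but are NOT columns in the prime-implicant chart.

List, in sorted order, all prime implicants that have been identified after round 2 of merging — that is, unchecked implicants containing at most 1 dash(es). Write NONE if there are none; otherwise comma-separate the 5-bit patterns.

-0011, -1010, 00-01, 000-1, 0000-, 00110, 0110-, 1-010, 1001-, 1010-, 110-0

size-2^0 implicants → 00000(✓)  00001(✓)  00011(✓)  00101(✓)  00110  01010(✓)  01100(✓)  01101(✓)  10010(✓)  10011(✓)  10100(✓)  10101(✓)  11000(✓)  11010(✓)  11101(✓)
size-2^1 implicants → -0011  -0101(✓)  -1010  -1101(✓)  0-101(✓)  00-01  000-1  0000-  0110-  1-010  1-101(✓)  1001-  1010-  110-0
size-2^2 implicants → --101
Unchecked terms (primes): --101, -0011, -1010, 00-01, 000-1, 0000-, 00110, 0110-, 1-010, 1001-, 1010-, 110-0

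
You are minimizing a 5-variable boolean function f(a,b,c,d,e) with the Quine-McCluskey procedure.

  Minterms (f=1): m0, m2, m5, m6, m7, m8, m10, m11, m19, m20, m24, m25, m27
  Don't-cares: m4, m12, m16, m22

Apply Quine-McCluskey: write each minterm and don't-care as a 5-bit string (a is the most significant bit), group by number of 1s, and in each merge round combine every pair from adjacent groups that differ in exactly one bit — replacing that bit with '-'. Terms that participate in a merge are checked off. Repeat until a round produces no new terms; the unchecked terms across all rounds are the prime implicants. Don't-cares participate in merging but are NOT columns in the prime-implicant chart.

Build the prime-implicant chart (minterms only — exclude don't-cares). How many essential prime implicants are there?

Round 0: 00000✓ 00010✓ 00100✓ 00101✓ 00110✓ 00111✓ 01000✓ 01010✓ 01011✓ 01100✓ 10000✓ 10011✓ 10100✓ 10110✓ 11000✓ 11001✓ 11011✓
Round 1: -0000✓ -0100✓ -0110✓ -1000✓ -1011 0-000✓ 0-010✓ 0-100✓ 00-00✓ 00-10✓ 000-0✓ 001-0✓ 001-1✓ 0010-✓ 0011-✓ 01-00✓ 010-0✓ 0101- 1-000✓ 1-011 10-00✓ 101-0✓ 110-1 1100-
Round 2: --000 -0-00 -01-0 0--00 0-0-0 00--0 001--
PIs = {--000, -0-00, -01-0, -1011, 0--00, 0-0-0, 00--0, 001--, 0101-, 1-011, 110-1, 1100-}
Coverage chart:
  m0: --000,-0-00,0--00,0-0-0,00--0
  m2: 0-0-0,00--0
  m5: 001-- ←essential
  m6: -01-0,00--0,001--
  m7: 001-- ←essential
  m8: --000,0--00,0-0-0
  m10: 0-0-0,0101-
  m11: -1011,0101-
  m19: 1-011 ←essential
  m20: -0-00,-01-0
  m24: --000,1100-
  m25: 110-1,1100-
  m27: -1011,1-011,110-1
Essential: 001--, 1-011

2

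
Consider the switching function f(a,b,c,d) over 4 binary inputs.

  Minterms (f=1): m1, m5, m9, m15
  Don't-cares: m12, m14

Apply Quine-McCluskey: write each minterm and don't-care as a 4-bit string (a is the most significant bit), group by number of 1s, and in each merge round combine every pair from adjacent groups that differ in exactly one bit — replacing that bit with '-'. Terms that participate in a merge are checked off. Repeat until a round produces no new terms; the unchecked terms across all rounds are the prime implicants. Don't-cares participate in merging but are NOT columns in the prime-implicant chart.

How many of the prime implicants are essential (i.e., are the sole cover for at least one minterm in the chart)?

Round 0: 0001✓ 0101✓ 1001✓ 1100✓ 1110✓ 1111✓
Round 1: -001 0-01 11-0 111-
PIs = {-001, 0-01, 11-0, 111-}
Coverage chart:
  m1: -001,0-01
  m5: 0-01 ←essential
  m9: -001 ←essential
  m15: 111- ←essential
Essential: -001, 0-01, 111-

3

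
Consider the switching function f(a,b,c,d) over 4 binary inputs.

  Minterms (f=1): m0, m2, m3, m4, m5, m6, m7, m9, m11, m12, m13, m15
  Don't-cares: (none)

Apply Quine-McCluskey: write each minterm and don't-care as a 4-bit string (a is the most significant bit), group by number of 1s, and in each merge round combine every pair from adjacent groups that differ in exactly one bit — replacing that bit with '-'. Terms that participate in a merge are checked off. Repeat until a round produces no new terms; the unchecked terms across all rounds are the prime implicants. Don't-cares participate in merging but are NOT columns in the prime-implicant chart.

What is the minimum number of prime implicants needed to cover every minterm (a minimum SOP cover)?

4

Round 0: 0000✓ 0010✓ 0011✓ 0100✓ 0101✓ 0110✓ 0111✓ 1001✓ 1011✓ 1100✓ 1101✓ 1111✓
Round 1: -011✓ -100✓ -101✓ -111✓ 0-00✓ 0-10✓ 0-11✓ 00-0✓ 001-✓ 01-0✓ 01-1✓ 010-✓ 011-✓ 1-01✓ 1-11✓ 10-1✓ 11-1✓ 110-✓
Round 2: --11 -1-1 -10- 0--0 0-1- 01-- 1--1
PIs = {--11, -1-1, -10-, 0--0, 0-1-, 01--, 1--1}
Coverage chart:
  m0: 0--0 ←essential
  m2: 0--0,0-1-
  m3: --11,0-1-
  m4: -10-,0--0,01--
  m5: -1-1,-10-,01--
  m6: 0--0,0-1-,01--
  m7: --11,-1-1,0-1-,01--
  m9: 1--1 ←essential
  m11: --11,1--1
  m12: -10- ←essential
  m13: -1-1,-10-,1--1
  m15: --11,-1-1,1--1
Essential: -10-, 0--0, 1--1
Petrick residual → --11
Min cover (4 terms): cd + bc' + a'd' + ad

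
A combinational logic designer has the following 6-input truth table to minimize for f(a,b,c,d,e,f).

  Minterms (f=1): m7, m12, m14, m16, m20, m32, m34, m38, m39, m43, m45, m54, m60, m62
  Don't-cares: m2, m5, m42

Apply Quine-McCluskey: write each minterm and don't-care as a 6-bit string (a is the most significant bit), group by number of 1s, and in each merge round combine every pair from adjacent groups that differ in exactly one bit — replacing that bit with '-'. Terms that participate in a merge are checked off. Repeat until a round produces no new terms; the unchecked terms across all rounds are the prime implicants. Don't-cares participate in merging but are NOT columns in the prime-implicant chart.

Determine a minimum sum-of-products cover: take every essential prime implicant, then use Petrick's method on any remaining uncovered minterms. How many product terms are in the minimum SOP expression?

[col 0] 000010*, 000101*, 000111*, 001100*, 001110*, 010000*, 010100*, 100000*, 100010*, 100110*, 100111*, 101010*, 101011*, 101101, 110110*, 111100*, 111110*
[col 1] -00010, -00111, 0001-1, 0011-0, 010-00, 1-0110, 10-010, 100-10, 1000-0, 10011-, 10101-, 11-110, 1111-0
Prime implicants: -00010, -00111, 0001-1, 0011-0, 010-00, 1-0110, 10-010, 100-10, 1000-0, 10011-, 10101-, 101101, 11-110, 1111-0
PI chart (minterm → PIs covering it):
  7 | -00111,0001-1
  12 | 0011-0  (sole → essential)
  14 | 0011-0  (sole → essential)
  16 | 010-00  (sole → essential)
  20 | 010-00  (sole → essential)
  32 | 1000-0  (sole → essential)
  34 | -00010,10-010,100-10,1000-0
  38 | 1-0110,100-10,10011-
  39 | -00111,10011-
  43 | 10101-  (sole → essential)
  45 | 101101  (sole → essential)
  54 | 1-0110,11-110
  60 | 1111-0  (sole → essential)
  62 | 11-110,1111-0
Essential prime implicants: 0011-0, 010-00, 1000-0, 10101-, 101101, 1111-0
Petrick residual → -00111, 1-0110
Minimum SOP uses 8 PIs: b'c'def + a'b'cdf' + a'bc'e'f' + ac'def' + ab'c'd'f' + ab'cd'e + ab'cde'f + abcdf'

8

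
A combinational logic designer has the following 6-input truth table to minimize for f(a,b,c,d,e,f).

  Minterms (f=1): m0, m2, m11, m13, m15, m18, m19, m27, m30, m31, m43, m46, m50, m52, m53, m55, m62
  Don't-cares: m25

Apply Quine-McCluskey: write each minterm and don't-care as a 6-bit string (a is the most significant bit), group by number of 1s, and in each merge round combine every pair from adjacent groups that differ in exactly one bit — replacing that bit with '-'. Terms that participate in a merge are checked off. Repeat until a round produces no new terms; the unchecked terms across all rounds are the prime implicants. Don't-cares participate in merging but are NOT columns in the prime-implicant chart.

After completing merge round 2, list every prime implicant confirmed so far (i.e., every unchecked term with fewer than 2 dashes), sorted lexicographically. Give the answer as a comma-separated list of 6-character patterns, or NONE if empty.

[col 0] 000000*, 000010*, 001011*, 001101*, 001111*, 010010*, 010011*, 011001*, 011011*, 011110*, 011111*, 101011*, 101110*, 110010*, 110100*, 110101*, 110111*, 111110*
[col 1] -01011, -10010, -11110, 0-0010, 0-1011*, 0-1111*, 0000-0, 001-11*, 0011-1, 01-011, 01001-, 011-11*, 0110-1, 01111-, 1-1110, 1101-1, 11010-
[col 2] 0-1-11
Prime implicants: -01011, -10010, -11110, 0-0010, 0-1-11, 0000-0, 0011-1, 01-011, 01001-, 0110-1, 01111-, 1-1110, 1101-1, 11010-

-01011, -10010, -11110, 0-0010, 0000-0, 0011-1, 01-011, 01001-, 0110-1, 01111-, 1-1110, 1101-1, 11010-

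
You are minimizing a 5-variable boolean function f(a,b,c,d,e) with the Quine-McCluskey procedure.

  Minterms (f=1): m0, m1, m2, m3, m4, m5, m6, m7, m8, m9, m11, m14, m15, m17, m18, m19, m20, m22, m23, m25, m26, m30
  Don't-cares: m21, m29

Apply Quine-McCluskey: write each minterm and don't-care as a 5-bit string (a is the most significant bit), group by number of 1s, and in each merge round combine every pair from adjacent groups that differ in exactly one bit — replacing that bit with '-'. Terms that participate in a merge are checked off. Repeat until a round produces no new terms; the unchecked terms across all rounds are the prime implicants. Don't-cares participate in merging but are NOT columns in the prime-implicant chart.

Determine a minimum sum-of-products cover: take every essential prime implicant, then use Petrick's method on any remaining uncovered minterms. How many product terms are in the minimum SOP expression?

7

[col 0] 00000*, 00001*, 00010*, 00011*, 00100*, 00101*, 00110*, 00111*, 01000*, 01001*, 01011*, 01110*, 01111*, 10001*, 10010*, 10011*, 10100*, 10101*, 10110*, 10111*, 11001*, 11010*, 11101*, 11110*
[col 1] -0001*, -0010*, -0011*, -0100*, -0101*, -0110*, -0111*, -1001*, -1110*, 0-000*, 0-001*, 0-011*, 0-110*, 0-111*, 00-00*, 00-01*, 00-10*, 00-11*, 000-0*, 000-1*, 0000-*, 0001-*, 001-0*, 001-1*, 0010-*, 0011-*, 01-11*, 010-1*, 0100-*, 0111-*, 1-001*, 1-010*, 1-101*, 1-110*, 10-01*, 10-10*, 10-11*, 100-1*, 1001-*, 101-0*, 101-1*, 1010-*, 1011-*, 11-01*, 11-10*
[col 2] --001, --110, -0-01*, -0-10*, -0-11*, -00-1*, -001-*, -01-0*, -01-1*, -010-*, -011-*, 0--11, 0-0-1, 0-00-, 0-11-, 00--0*, 00--1*, 00-0-*, 00-1-*, 000--*, 001--*, 1--01, 1--10, 10--1*, 10-1-*, 101--*
[col 3] -0--1, -0-1-, -01--, 00---
Prime implicants: --001, --110, -0--1, -0-1-, -01--, 0--11, 0-0-1, 0-00-, 0-11-, 00---, 1--01, 1--10
PI chart (minterm → PIs covering it):
  0 | 0-00-,00---
  1 | --001,-0--1,0-0-1,0-00-,00---
  2 | -0-1-,00---
  3 | -0--1,-0-1-,0--11,0-0-1,00---
  4 | -01--,00---
  5 | -0--1,-01--,00---
  6 | --110,-0-1-,-01--,0-11-,00---
  7 | -0--1,-0-1-,-01--,0--11,0-11-,00---
  8 | 0-00-  (sole → essential)
  9 | --001,0-0-1,0-00-
  11 | 0--11,0-0-1
  14 | --110,0-11-
  15 | 0--11,0-11-
  17 | --001,-0--1,1--01
  18 | -0-1-,1--10
  19 | -0--1,-0-1-
  20 | -01--  (sole → essential)
  22 | --110,-0-1-,-01--,1--10
  23 | -0--1,-0-1-,-01--
  25 | --001,1--01
  26 | 1--10  (sole → essential)
  30 | --110,1--10
Essential prime implicants: -01--, 0-00-, 1--10
Petrick residual → --001, --110, -0-1-, 0--11
Minimum SOP uses 7 PIs: c'd'e + cde' + b'd + b'c + a'de + a'c'd' + ade'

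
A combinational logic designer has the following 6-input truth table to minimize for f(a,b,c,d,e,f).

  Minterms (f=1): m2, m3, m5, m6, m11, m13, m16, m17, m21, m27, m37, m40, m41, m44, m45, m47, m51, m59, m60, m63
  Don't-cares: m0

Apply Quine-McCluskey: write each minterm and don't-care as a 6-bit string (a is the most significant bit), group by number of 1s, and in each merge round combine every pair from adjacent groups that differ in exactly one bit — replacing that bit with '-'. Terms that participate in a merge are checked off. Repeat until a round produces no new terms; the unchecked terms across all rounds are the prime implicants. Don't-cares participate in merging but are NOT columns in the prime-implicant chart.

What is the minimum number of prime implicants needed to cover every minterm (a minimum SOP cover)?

10

[col 0] 000000*, 000010*, 000011*, 000101*, 000110*, 001011*, 001101*, 010000*, 010001*, 010101*, 011011*, 100101*, 101000*, 101001*, 101100*, 101101*, 101111*, 110011*, 111011*, 111100*, 111111*
[col 1] -00101*, -01101*, -11011, 0-0000, 0-0101, 0-1011, 00-011, 00-101*, 000-10, 0000-0, 00001-, 010-01, 01000-, 1-1100, 1-1111, 10-101*, 101-00*, 101-01*, 10100-*, 1011-1, 10110-*, 11-011, 111-11
[col 2] -0-101, 101-0-
Prime implicants: -0-101, -11011, 0-0000, 0-0101, 0-1011, 00-011, 000-10, 0000-0, 00001-, 010-01, 01000-, 1-1100, 1-1111, 101-0-, 1011-1, 11-011, 111-11
PI chart (minterm → PIs covering it):
  2 | 000-10,0000-0,00001-
  3 | 00-011,00001-
  5 | -0-101,0-0101
  6 | 000-10  (sole → essential)
  11 | 0-1011,00-011
  13 | -0-101  (sole → essential)
  16 | 0-0000,01000-
  17 | 010-01,01000-
  21 | 0-0101,010-01
  27 | -11011,0-1011
  37 | -0-101  (sole → essential)
  40 | 101-0-  (sole → essential)
  41 | 101-0-  (sole → essential)
  44 | 1-1100,101-0-
  45 | -0-101,101-0-,1011-1
  47 | 1-1111,1011-1
  51 | 11-011  (sole → essential)
  59 | -11011,11-011,111-11
  60 | 1-1100  (sole → essential)
  63 | 1-1111,111-11
Essential prime implicants: -0-101, 000-10, 1-1100, 101-0-, 11-011
Petrick residual → -11011, 0-0000, 00-011, 010-01, 1-1111
Minimum SOP uses 10 PIs: b'de'f + bcd'ef + a'c'd'e'f' + a'b'd'ef + a'b'c'ef' + a'bc'e'f + acde'f' + acdef + ab'ce' + abd'ef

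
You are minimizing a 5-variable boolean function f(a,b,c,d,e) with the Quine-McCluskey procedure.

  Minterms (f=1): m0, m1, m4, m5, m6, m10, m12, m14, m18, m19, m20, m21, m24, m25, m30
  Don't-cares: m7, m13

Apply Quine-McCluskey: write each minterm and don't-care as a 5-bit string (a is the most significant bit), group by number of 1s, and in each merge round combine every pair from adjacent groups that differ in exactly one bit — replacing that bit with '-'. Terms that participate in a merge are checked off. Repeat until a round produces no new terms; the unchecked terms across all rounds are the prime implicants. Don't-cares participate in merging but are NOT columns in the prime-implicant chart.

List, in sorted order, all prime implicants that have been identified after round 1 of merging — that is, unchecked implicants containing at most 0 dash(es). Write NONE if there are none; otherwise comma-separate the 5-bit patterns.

NONE

[col 0] 00000*, 00001*, 00100*, 00101*, 00110*, 00111*, 01010*, 01100*, 01101*, 01110*, 10010*, 10011*, 10100*, 10101*, 11000*, 11001*, 11110*
[col 1] -0100*, -0101*, -1110, 0-100*, 0-101*, 0-110*, 00-00*, 00-01*, 0000-*, 001-0*, 001-1*, 0010-*, 0011-*, 01-10, 011-0*, 0110-*, 1001-, 1010-*, 1100-
[col 2] -010-, 0-1-0, 0-10-, 00-0-, 001--
Prime implicants: -010-, -1110, 0-1-0, 0-10-, 00-0-, 001--, 01-10, 1001-, 1100-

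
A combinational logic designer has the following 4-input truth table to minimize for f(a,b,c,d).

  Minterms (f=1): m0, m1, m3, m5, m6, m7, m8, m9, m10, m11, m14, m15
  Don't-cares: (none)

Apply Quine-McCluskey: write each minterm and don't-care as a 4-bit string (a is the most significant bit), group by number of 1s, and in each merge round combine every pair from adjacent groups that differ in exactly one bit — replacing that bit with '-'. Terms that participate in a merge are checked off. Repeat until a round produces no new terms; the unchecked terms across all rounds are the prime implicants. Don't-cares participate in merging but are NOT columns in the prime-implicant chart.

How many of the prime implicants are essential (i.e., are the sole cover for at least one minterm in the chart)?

3

[col 0] 0000*, 0001*, 0011*, 0101*, 0110*, 0111*, 1000*, 1001*, 1010*, 1011*, 1110*, 1111*
[col 1] -000*, -001*, -011*, -110*, -111*, 0-01*, 0-11*, 00-1*, 000-*, 01-1*, 011-*, 1-10*, 1-11*, 10-0*, 10-1*, 100-*, 101-*, 111-*
[col 2] --11, -0-1, -00-, -11-, 0--1, 1-1-, 10--
Prime implicants: --11, -0-1, -00-, -11-, 0--1, 1-1-, 10--
PI chart (minterm → PIs covering it):
  0 | -00-  (sole → essential)
  1 | -0-1,-00-,0--1
  3 | --11,-0-1,0--1
  5 | 0--1  (sole → essential)
  6 | -11-  (sole → essential)
  7 | --11,-11-,0--1
  8 | -00-,10--
  9 | -0-1,-00-,10--
  10 | 1-1-,10--
  11 | --11,-0-1,1-1-,10--
  14 | -11-,1-1-
  15 | --11,-11-,1-1-
Essential prime implicants: -00-, -11-, 0--1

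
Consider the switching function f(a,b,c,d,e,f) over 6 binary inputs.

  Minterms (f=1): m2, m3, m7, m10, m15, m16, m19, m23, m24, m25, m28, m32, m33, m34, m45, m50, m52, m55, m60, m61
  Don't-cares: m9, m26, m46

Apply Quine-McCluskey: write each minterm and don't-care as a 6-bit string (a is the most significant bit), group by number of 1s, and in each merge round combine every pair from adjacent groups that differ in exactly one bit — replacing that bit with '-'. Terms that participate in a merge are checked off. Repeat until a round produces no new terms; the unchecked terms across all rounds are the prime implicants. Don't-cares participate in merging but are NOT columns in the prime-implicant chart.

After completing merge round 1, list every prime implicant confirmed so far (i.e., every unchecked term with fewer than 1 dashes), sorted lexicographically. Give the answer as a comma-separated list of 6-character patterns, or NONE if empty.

Round 0: 000010✓ 000011✓ 000111✓ 001001✓ 001010✓ 001111✓ 010000✓ 010011✓ 010111✓ 011000✓ 011001✓ 011010✓ 011100✓ 100000✓ 100001✓ 100010✓ 101101✓ 101110 110010✓ 110100✓ 110111✓ 111100✓ 111101✓
Round 1: -00010 -10111 -11100 0-0011✓ 0-0111✓ 0-1001 0-1010 00-010 00-111 000-11✓ 00001- 01-000 010-11✓ 011-00 0110-0 01100- 1-0010 1-1101 1000-0 10000- 11-100 11110-
Round 2: 0-0-11
PIs = {-00010, -10111, -11100, 0-0-11, 0-1001, 0-1010, 00-010, 00-111, 00001-, 01-000, 011-00, 0110-0, 01100-, 1-0010, 1-1101, 1000-0, 10000-, 101110, 11-100, 11110-}

101110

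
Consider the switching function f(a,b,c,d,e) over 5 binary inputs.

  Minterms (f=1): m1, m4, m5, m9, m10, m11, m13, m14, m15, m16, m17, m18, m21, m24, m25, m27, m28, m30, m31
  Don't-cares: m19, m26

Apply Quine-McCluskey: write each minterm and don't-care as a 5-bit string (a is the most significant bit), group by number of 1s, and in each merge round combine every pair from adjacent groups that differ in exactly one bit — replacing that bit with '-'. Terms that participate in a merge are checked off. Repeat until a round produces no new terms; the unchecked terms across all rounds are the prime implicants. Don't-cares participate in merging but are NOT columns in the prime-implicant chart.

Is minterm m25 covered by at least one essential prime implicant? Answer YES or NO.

Round 0: 00001✓ 00100✓ 00101✓ 01001✓ 01010✓ 01011✓ 01101✓ 01110✓ 01111✓ 10000✓ 10001✓ 10010✓ 10011✓ 10101✓ 11000✓ 11001✓ 11010✓ 11011✓ 11100✓ 11110✓ 11111✓
Round 1: -0001✓ -0101✓ -1001✓ -1010✓ -1011✓ -1110✓ -1111✓ 0-001✓ 0-101✓ 00-01✓ 0010- 01-01✓ 01-10✓ 01-11✓ 010-1✓ 0101-✓ 011-1✓ 0111-✓ 1-000✓ 1-001✓ 1-010✓ 1-011✓ 10-01✓ 100-0✓ 100-1✓ 1000-✓ 1001-✓ 11-00✓ 11-10✓ 11-11✓ 110-0✓ 110-1✓ 1100-✓ 1101-✓ 111-0✓ 1111-✓
Round 2: --001 -0-01 -1-10✓ -1-11✓ -10-1 -101-✓ -111-✓ 0--01 01--1 01-1-✓ 1-0-0✓ 1-0-1✓ 1-00-✓ 1-01-✓ 100--✓ 11--0 11-1-✓ 110--✓
Round 3: -1-1- 1-0--
PIs = {--001, -0-01, -1-1-, -10-1, 0--01, 0010-, 01--1, 1-0--, 11--0}
Coverage chart:
  m1: --001,-0-01,0--01
  m4: 0010- ←essential
  m5: -0-01,0--01,0010-
  m9: --001,-10-1,0--01,01--1
  m10: -1-1- ←essential
  m11: -1-1-,-10-1,01--1
  m13: 0--01,01--1
  m14: -1-1- ←essential
  m15: -1-1-,01--1
  m16: 1-0-- ←essential
  m17: --001,-0-01,1-0--
  m18: 1-0-- ←essential
  m21: -0-01 ←essential
  m24: 1-0--,11--0
  m25: --001,-10-1,1-0--
  m27: -1-1-,-10-1,1-0--
  m28: 11--0 ←essential
  m30: -1-1-,11--0
  m31: -1-1- ←essential
Essential: -0-01, -1-1-, 0010-, 1-0--, 11--0

YES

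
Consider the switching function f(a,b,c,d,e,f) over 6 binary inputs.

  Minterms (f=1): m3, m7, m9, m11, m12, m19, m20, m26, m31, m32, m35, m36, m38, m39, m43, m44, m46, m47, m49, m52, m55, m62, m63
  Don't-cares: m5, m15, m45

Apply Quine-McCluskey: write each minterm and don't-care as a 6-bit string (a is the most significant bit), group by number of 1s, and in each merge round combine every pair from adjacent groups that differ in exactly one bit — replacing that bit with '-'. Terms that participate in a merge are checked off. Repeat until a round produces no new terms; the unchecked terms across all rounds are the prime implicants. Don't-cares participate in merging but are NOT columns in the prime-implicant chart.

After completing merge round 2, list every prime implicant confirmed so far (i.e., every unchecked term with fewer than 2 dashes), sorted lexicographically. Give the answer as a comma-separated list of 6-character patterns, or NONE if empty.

Round 0: 000011✓ 000101✓ 000111✓ 001001✓ 001011✓ 001100✓ 001111✓ 010011✓ 010100✓ 011010 011111✓ 100000✓ 100011✓ 100100✓ 100110✓ 100111✓ 101011✓ 101100✓ 101101✓ 101110✓ 101111✓ 110001 110100✓ 110111✓ 111110✓ 111111✓
Round 1: -00011✓ -00111✓ -01011✓ -01100 -01111✓ -10100 -11111✓ 0-0011 0-1111✓ 00-011✓ 00-111✓ 000-11✓ 0001-1 001-11✓ 0010-1 1-0100 1-0111✓ 1-1110✓ 1-1111✓ 10-011✓ 10-100✓ 10-110✓ 10-111✓ 100-00 100-11✓ 1001-0✓ 10011-✓ 101-11✓ 1011-0✓ 1011-1✓ 10110-✓ 10111-✓ 11-111✓ 11111-✓
Round 2: --1111 -0-011✓ -0-111✓ -00-11✓ -01-11✓ 00--11✓ 1--111 1-111- 10--11✓ 10-1-0 10-11- 1011--
Round 3: -0--11
PIs = {--1111, -0--11, -01100, -10100, 0-0011, 0001-1, 0010-1, 011010, 1--111, 1-0100, 1-111-, 10-1-0, 10-11-, 100-00, 1011--, 110001}

-01100, -10100, 0-0011, 0001-1, 0010-1, 011010, 1-0100, 100-00, 110001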